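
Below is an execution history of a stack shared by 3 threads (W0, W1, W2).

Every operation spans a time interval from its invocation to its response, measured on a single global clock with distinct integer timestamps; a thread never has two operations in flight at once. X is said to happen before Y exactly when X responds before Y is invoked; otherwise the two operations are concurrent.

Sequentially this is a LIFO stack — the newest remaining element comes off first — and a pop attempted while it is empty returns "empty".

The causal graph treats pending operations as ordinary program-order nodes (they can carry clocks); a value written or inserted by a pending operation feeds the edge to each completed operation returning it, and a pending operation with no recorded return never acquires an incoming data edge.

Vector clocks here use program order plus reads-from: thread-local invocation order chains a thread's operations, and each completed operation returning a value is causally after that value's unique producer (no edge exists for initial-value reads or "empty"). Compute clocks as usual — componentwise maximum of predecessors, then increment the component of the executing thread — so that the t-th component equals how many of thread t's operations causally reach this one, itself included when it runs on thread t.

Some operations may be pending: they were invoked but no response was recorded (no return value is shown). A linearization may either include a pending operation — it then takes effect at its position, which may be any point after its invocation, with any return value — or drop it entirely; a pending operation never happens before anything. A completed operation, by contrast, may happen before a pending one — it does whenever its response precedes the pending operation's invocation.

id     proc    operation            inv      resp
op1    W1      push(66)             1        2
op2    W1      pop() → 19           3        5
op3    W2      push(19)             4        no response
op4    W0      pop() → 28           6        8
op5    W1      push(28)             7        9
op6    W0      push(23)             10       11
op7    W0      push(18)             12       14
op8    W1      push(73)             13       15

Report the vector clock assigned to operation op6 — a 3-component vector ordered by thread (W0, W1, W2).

(2, 3, 1)

root op op3, invoked 4: fresh clock plus W2's own tick → (0, 0, 1)
root op op1, invoked 1: fresh clock plus W1's own tick → (0, 1, 0)
merge at op2 (invoked 3): VC(op1)=(0, 1, 0), VC(op3)=(0, 0, 1), own-thread bump on W1 → (0, 2, 1)
merge at op5 (invoked 7): VC(op2)=(0, 2, 1), own-thread bump on W1 → (0, 3, 1)
merge at op8 (invoked 13): VC(op5)=(0, 3, 1), own-thread bump on W1 → (0, 4, 1)
merge at op4 (invoked 6): VC(op5)=(0, 3, 1), own-thread bump on W0 → (1, 3, 1)
merge at op6 (invoked 10): VC(op4)=(1, 3, 1), own-thread bump on W0 → (2, 3, 1)
merge at op7 (invoked 12): VC(op6)=(2, 3, 1), own-thread bump on W0 → (3, 3, 1)
target: VC(op6) = (2, 3, 1)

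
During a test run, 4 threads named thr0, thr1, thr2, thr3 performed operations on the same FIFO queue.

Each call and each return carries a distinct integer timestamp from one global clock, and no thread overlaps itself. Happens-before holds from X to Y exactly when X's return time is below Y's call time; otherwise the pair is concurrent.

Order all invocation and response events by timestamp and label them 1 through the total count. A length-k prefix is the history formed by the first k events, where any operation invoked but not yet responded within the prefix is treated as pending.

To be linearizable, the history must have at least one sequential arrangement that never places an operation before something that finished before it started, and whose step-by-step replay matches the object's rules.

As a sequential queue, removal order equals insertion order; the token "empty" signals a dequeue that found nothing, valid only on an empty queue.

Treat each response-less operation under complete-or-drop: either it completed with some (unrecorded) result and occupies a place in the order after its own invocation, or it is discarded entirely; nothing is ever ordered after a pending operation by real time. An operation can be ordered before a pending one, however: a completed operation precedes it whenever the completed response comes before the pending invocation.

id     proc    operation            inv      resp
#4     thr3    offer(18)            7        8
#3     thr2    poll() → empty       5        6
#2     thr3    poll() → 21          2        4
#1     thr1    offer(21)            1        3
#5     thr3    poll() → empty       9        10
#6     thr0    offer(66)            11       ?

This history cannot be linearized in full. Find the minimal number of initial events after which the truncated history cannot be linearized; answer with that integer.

10

one valid order for events 1..9 is #1, #2, #3, #4:
after step 1 (#1 offer(21)): queue <21>
after step 2 (#2 poll() → 21): queue <>
after step 3 (#3 poll() → empty): queue <>
after step 4 (#4 offer(18)): queue <18>
once event 10 joins (#5's response, time 10), exhaustive search finds no witness
sample order #1, #2, #3, #4, #5 stalls at step 5 — #5 poll() → empty has no legal effect
sample order #2, #1, #3, #4, #5 stalls at step 1 — #2 poll() → 21 has no legal effect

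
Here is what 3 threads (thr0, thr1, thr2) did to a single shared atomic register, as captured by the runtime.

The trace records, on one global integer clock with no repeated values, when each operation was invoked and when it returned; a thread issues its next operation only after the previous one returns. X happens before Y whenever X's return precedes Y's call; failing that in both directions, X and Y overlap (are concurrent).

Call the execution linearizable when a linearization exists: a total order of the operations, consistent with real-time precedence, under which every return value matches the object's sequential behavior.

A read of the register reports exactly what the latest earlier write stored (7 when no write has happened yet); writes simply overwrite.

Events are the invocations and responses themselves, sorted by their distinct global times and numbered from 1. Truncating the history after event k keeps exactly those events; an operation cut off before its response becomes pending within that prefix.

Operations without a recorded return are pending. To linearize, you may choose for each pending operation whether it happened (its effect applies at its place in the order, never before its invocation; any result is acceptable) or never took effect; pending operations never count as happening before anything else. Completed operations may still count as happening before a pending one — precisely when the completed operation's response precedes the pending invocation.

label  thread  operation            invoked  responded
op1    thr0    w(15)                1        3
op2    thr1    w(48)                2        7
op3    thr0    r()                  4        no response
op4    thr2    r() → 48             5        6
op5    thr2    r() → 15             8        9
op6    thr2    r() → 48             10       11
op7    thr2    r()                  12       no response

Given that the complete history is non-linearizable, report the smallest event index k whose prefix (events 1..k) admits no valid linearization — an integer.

9

events 1..8 are linearizable, e.g. via op1, op2, op3, op4:
after step 1 (op1 w(15)): value 15
after step 2 (op2 w(48)): value 48
after step 3 (op3 r() (pending, included)): value 48
after step 4 (op4 r() → 48): value 48
at event 9 (op5's time-9 response) nothing linearizes any more
completion choices over the 1 pending operation (op3) were checked; none helps
e.g. op1, op2, op4, op5 (pending dropped): illegal at step 4, since op5 r() → 15 cannot apply there
e.g. op1, op4, op2, op5 (pending dropped): illegal at step 2, since op4 r() → 48 cannot apply there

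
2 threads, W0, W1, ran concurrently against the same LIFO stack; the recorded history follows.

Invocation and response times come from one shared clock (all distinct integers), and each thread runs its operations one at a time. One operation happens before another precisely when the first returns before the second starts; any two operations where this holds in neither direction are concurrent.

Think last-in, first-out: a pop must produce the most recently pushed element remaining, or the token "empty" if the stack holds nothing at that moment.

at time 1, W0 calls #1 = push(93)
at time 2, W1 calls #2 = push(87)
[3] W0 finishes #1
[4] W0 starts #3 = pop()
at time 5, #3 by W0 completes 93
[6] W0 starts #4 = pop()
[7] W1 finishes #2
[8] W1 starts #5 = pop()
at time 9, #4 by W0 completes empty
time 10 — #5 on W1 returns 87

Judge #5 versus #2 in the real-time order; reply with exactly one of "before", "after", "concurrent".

#5 spans [8,10], #2 spans [2,7]
resp(#2)=7 < inv(#5)=8

after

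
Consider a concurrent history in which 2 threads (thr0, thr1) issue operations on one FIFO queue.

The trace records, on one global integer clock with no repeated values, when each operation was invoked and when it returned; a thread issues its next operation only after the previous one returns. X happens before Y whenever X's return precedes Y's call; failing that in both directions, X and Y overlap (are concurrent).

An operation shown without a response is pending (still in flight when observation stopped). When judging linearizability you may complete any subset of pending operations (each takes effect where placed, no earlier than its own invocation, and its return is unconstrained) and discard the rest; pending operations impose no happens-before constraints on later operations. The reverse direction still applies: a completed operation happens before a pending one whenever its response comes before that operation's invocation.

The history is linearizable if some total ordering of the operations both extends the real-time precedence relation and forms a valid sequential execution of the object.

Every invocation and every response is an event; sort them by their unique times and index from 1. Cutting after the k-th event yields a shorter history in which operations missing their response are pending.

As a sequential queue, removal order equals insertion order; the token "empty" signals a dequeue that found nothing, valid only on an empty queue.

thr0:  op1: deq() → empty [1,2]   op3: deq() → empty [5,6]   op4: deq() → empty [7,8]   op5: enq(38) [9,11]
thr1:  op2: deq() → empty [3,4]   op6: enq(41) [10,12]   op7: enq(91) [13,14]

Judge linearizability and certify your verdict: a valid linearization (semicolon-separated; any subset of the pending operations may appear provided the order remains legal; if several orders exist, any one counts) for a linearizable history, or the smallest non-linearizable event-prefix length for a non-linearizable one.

after step 1 (op1 deq() → empty): queue <>
after step 2 (op2 deq() → empty): queue <>
after step 3 (op3 deq() → empty): queue <>
after step 4 (op4 deq() → empty): queue <>
after step 5 (op5 enq(38)): queue <38>
after step 6 (op6 enq(41)): queue <38,41>
after step 7 (op7 enq(91)): queue <38,41,91>

linearizable — witness: op1; op2; op3; op4; op5; op6; op7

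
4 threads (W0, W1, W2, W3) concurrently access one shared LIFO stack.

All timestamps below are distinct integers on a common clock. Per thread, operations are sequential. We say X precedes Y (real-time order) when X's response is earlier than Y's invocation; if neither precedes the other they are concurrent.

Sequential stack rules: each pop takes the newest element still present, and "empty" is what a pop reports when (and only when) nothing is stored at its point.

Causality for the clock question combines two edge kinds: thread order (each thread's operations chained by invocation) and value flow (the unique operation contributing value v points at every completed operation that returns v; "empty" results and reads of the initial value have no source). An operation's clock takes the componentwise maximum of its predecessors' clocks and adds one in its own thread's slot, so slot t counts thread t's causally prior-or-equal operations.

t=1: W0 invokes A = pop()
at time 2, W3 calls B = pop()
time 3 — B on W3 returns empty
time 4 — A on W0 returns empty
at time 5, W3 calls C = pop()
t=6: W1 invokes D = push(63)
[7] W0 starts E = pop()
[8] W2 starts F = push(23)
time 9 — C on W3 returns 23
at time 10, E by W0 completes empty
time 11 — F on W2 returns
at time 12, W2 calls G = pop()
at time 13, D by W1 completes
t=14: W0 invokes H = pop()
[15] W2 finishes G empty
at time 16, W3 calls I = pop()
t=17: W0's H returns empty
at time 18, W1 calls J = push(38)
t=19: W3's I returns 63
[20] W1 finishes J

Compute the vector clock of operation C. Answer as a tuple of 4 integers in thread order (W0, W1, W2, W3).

(0, 0, 1, 2)

B, invoked 2, has no incoming edges; only W3's bump applies → (0, 0, 0, 1)
F, invoked 8, has no incoming edges; only W2's bump applies → (0, 0, 1, 0)
D, invoked 6, has no incoming edges; only W1's bump applies → (0, 1, 0, 0)
A, invoked 1, has no incoming edges; only W0's bump applies → (1, 0, 0, 0)
merge at G (invoked 12): VC(F)=(0, 0, 1, 0), own-thread bump on W2 → (0, 0, 2, 0)
merge at J (invoked 18): VC(D)=(0, 1, 0, 0), own-thread bump on W1 → (0, 2, 0, 0)
merge at E (invoked 7): VC(A)=(1, 0, 0, 0), own-thread bump on W0 → (2, 0, 0, 0)
merge at C (invoked 5): VC(B)=(0, 0, 0, 1), VC(F)=(0, 0, 1, 0), own-thread bump on W3 → (0, 0, 1, 2)
merge at H (invoked 14): VC(E)=(2, 0, 0, 0), own-thread bump on W0 → (3, 0, 0, 0)
merge at I (invoked 16): VC(C)=(0, 0, 1, 2), VC(D)=(0, 1, 0, 0), own-thread bump on W3 → (0, 1, 1, 3)
target: VC(C) = (0, 0, 1, 2)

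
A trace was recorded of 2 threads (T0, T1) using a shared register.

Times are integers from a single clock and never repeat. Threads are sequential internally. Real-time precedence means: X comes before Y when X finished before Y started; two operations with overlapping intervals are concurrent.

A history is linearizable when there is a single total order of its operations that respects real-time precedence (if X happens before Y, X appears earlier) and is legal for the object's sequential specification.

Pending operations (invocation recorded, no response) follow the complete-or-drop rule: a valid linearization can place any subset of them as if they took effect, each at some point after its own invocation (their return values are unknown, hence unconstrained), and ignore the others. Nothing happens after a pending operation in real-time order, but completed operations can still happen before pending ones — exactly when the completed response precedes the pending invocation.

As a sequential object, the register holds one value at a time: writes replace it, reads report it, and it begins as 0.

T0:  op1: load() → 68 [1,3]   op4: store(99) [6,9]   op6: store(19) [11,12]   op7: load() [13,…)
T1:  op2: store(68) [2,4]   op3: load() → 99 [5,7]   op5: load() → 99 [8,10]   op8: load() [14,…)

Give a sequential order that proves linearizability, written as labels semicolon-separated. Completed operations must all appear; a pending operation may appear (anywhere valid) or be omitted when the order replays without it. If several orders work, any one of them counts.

op2; op1; op4; op3; op5; op6

after step 1 (op2 store(68)): value 68
after step 2 (op1 load() → 68): value 68
after step 3 (op4 store(99)): value 99
after step 4 (op3 load() → 99): value 99
after step 5 (op5 load() → 99): value 99
after step 6 (op6 store(19)): value 19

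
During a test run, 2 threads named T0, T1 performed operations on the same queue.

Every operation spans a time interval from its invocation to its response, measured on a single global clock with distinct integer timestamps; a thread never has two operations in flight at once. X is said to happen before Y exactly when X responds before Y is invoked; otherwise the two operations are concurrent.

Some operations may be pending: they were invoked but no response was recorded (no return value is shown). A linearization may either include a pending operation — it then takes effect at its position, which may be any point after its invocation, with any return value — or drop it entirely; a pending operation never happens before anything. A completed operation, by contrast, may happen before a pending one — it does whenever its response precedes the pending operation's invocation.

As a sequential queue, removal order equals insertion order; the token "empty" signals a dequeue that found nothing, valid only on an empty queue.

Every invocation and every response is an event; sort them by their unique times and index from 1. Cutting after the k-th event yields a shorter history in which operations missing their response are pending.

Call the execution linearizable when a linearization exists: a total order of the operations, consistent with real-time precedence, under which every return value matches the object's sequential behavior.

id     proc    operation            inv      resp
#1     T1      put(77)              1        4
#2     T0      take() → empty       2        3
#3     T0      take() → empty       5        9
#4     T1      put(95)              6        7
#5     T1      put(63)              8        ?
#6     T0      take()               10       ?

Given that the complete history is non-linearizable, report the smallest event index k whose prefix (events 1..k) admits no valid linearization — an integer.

9

a valid linearization of events 1..8 exists, for instance #2, #1, #3, #4:
after step 1 (#2 take() → empty): queue <>
after step 2 (#1 put(77)): queue <77>
after step 3 (#3 take() (pending, included)): queue <>
after step 4 (#4 put(95)): queue <95>
include event 9 — #3 responding at 9 — and every candidate order breaks
including or dropping the 1 pending operation (#5) in any combination fails
e.g. #1, #2, #3, #4 (pending dropped): illegal at step 2, since #2 take() → empty cannot apply there
e.g. #1, #2, #4, #3 (pending dropped): illegal at step 2, since #2 take() → empty cannot apply there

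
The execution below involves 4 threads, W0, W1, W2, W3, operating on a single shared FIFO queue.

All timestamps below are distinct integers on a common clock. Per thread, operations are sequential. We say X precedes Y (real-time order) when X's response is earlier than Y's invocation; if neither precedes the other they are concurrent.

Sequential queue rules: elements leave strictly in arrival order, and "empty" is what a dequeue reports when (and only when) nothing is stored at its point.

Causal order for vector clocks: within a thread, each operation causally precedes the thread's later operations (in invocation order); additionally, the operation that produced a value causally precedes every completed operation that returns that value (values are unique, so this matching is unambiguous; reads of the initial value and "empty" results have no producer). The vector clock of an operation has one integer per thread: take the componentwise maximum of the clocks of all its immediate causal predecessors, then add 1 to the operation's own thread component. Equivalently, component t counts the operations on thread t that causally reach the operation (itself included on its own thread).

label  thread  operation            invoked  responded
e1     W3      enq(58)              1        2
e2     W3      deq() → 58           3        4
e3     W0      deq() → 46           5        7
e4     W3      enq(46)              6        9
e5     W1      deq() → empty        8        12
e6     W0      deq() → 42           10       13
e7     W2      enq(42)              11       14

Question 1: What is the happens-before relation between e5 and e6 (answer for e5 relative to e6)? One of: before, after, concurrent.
concurrent

e5 spans [8,12], e6 spans [10,13]
the intervals overlap in both directions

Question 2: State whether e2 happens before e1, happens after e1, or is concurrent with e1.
after

e2 spans [3,4], e1 spans [1,2]
resp(e1)=2 < inv(e2)=3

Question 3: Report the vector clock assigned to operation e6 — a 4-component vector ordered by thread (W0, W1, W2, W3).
(2, 0, 1, 3)

root op e1, invoked 1: fresh clock plus W3's own tick → (0, 0, 0, 1)
root op e7, invoked 11: fresh clock plus W2's own tick → (0, 0, 1, 0)
root op e5, invoked 8: fresh clock plus W1's own tick → (0, 1, 0, 0)
e2 (invocation 3): componentwise max over VC(e1)=(0, 0, 0, 1), +1 at W3, giving (0, 0, 0, 2)
e4 (invocation 6): componentwise max over VC(e2)=(0, 0, 0, 2), +1 at W3, giving (0, 0, 0, 3)
e3 (invocation 5): componentwise max over VC(e4)=(0, 0, 0, 3), +1 at W0, giving (1, 0, 0, 3)
e6 (invocation 10): componentwise max over VC(e3)=(1, 0, 0, 3), VC(e7)=(0, 0, 1, 0), +1 at W0, giving (2, 0, 1, 3)
target: VC(e6) = (2, 0, 1, 3)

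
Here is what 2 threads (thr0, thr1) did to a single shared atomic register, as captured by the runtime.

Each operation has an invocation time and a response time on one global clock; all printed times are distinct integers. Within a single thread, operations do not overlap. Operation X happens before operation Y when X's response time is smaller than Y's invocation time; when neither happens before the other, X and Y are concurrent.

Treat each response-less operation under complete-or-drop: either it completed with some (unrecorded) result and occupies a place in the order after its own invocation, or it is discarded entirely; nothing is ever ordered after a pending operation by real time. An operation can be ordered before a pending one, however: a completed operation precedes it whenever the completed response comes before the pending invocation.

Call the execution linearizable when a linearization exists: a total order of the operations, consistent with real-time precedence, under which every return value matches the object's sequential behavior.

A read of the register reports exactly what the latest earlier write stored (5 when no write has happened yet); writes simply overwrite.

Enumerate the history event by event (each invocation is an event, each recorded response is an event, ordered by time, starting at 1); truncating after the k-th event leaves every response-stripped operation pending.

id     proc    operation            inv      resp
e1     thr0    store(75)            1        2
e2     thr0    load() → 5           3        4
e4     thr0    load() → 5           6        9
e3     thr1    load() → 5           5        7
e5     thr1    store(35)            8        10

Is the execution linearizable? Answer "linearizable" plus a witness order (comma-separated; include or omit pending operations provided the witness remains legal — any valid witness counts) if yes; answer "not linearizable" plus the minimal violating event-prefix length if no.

events 1..3 are fine; event 4 — the response of e2 at time 4 — makes the prefix non-linearizable
exactly one order of the 2 completed ops respects real time; the atomic register replay fails
take e1, e2: step 2 already fails, because e2 load() → 5 cannot occur there

not linearizable — minimal violating prefix: 4 events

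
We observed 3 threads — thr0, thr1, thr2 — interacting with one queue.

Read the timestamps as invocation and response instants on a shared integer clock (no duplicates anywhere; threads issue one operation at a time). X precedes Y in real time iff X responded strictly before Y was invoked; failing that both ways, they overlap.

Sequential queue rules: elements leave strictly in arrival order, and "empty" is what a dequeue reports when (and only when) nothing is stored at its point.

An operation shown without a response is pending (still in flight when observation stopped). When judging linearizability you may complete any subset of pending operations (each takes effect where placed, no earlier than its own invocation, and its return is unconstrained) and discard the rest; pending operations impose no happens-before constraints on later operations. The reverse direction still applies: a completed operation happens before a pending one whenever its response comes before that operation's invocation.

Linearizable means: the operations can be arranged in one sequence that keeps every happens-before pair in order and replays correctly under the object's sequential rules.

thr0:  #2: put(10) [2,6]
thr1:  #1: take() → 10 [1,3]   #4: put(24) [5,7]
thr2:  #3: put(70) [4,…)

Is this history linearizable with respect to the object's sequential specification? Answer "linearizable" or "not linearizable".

linearizable

a witness: #2, #1, #3, #4
after step 1 (#2 put(10)): queue <10>
after step 2 (#1 take() → 10): queue <>
after step 3 (#3 put(70) (pending, included)): queue <70>
after step 4 (#4 put(24)): queue <70,24>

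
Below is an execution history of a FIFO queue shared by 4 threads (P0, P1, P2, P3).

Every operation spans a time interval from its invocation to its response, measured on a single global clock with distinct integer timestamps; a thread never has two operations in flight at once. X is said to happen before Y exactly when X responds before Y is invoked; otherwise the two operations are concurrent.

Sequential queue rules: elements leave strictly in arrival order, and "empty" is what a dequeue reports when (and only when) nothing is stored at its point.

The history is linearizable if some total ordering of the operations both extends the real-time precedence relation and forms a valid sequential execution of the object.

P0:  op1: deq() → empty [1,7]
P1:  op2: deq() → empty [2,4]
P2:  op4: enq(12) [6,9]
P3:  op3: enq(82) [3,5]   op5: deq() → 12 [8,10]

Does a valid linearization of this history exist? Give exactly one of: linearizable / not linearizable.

through event 9 a valid linearization exists; event 10 (op5 responding at time 10) ends that
5 completed operations, 14 real-time-consistent orders — every FIFO queue replay fails
sample order op1, op2, op3, op4, op5 stalls at step 5 — op5 deq() → 12 has no legal effect
sample order op1, op2, op3, op5, op4 stalls at step 4 — op5 deq() → 12 has no legal effect

not linearizable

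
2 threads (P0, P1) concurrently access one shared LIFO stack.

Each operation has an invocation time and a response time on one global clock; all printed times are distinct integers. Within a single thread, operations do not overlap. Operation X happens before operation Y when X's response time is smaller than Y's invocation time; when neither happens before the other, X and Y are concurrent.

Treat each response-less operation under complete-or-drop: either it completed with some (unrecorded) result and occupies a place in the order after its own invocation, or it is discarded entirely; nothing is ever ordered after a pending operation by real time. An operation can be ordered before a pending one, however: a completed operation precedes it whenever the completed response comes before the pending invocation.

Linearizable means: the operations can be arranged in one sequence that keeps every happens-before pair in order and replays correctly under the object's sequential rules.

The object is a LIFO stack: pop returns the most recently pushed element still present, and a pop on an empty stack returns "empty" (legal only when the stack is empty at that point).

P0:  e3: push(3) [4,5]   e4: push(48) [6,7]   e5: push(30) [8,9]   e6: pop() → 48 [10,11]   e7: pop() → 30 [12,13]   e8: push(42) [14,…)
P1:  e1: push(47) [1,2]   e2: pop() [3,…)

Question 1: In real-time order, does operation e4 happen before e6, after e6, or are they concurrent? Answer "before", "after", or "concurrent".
Answer: before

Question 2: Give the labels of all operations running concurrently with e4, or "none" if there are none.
Answer: e2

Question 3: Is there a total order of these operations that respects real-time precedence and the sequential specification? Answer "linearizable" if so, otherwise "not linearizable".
prefix check: 1..12 passes, 1..13 fails once e7's time-13 response joins
exactly one order of the 6 completed ops respects real time; the LIFO stack replay fails
no completion choice of the 1 pending operation (e2) rescues it — every subset was tried
one such order, e1, e3, e4, e5, e6, e7 (pending dropped), breaks at step 5 where e6 pop() → 48 is illegal

not linearizable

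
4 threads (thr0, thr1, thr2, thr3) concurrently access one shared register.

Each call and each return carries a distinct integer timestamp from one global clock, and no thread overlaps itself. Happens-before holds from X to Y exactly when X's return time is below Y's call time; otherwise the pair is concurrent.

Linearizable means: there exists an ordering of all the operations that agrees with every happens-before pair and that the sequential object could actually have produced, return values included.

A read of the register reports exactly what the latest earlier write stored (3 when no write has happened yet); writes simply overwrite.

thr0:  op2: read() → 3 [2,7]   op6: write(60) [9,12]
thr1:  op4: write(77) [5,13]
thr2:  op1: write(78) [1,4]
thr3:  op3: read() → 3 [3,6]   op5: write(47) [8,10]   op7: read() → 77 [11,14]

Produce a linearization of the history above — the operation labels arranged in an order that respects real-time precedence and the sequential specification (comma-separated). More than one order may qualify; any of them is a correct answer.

1. op2 read() → 3, leaving value 3
2. op3 read() → 3, leaving value 3
3. op1 write(78), leaving value 78
4. op5 write(47), leaving value 47
5. op4 write(77), leaving value 77
6. op7 read() → 77, leaving value 77
7. op6 write(60), leaving value 60

op2, op3, op1, op5, op4, op7, op6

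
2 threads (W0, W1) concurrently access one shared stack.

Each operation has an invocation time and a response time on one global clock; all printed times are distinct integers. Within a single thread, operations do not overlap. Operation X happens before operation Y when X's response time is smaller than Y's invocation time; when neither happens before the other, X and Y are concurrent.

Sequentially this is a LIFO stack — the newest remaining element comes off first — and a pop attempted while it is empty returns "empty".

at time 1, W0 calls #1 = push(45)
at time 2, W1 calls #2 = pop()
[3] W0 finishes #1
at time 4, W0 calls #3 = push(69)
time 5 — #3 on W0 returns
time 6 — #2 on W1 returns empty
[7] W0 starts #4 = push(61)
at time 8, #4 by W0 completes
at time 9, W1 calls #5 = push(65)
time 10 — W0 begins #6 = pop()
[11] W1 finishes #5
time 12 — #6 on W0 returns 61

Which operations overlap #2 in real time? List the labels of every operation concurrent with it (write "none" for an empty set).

#2 spans [2,6]: anything still running between times 2 and 6 counts as concurrent
#1 [1,3]: concurrent
#3 [4,5]: concurrent
#4 [7,8]: after
#5 [9,11]: after
#6 [10,12]: after

#1, #3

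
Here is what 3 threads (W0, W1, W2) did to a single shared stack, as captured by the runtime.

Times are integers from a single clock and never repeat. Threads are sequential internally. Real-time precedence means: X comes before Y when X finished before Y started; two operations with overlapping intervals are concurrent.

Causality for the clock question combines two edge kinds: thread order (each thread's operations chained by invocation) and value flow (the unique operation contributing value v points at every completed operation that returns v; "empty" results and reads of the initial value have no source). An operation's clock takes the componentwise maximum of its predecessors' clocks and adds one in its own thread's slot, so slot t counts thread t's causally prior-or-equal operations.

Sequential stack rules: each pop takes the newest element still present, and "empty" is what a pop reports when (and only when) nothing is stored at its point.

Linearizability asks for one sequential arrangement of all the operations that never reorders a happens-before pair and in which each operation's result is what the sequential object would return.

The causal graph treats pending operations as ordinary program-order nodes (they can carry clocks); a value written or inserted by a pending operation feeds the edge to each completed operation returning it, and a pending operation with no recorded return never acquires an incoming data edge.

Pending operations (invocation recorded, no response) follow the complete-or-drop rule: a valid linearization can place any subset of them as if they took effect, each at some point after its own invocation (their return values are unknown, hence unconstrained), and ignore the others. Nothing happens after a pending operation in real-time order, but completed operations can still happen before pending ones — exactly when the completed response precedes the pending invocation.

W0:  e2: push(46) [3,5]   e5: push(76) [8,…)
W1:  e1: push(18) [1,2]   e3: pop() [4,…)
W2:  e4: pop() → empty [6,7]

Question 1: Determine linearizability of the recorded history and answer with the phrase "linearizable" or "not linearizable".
prefix check: 1..6 passes, 1..7 fails once e4's time-7 response joins
exactly one order of the 3 completed ops respects real time; the stack replay fails
including or dropping the 1 pending operation (e3) in any combination fails
one such order, e1, e2, e4 (pending dropped), breaks at step 3 where e4 pop() → empty is illegal

not linearizable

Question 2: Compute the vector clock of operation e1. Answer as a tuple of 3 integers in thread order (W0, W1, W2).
root op e4, invoked 6: fresh clock plus W2's own tick → (0, 0, 1)
root op e1, invoked 1: fresh clock plus W1's own tick → (0, 1, 0)
root op e2, invoked 3: fresh clock plus W0's own tick → (1, 0, 0)
invoked at 4, e3 merges VC(e1)=(0, 1, 0) and bumps W1's slot → (0, 2, 0)
invoked at 8, e5 merges VC(e2)=(1, 0, 0) and bumps W0's slot → (2, 0, 0)
target: VC(e1) = (0, 1, 0)

(0, 1, 0)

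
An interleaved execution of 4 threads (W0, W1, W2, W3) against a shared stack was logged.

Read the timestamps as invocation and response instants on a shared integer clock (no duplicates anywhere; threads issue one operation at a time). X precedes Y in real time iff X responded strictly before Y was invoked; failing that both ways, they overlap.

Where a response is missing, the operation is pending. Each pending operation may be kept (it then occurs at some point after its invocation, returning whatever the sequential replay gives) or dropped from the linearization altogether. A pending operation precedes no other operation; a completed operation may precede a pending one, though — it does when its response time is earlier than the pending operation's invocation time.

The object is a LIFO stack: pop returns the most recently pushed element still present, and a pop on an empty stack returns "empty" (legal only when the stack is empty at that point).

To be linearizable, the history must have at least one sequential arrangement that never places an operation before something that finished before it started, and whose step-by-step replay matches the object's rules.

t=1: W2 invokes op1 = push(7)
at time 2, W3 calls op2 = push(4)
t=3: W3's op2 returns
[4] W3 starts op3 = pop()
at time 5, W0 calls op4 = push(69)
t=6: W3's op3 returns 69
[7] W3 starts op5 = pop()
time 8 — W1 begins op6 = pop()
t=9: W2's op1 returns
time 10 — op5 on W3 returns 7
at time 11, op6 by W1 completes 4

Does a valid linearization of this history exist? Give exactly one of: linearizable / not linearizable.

witness order: op1, op2, op4, op3, op6, op5
1. op1 push(7), leaving stack <7>
2. op2 push(4), leaving stack <7,4>
3. op4 push(69) (pending, included), leaving stack <7,4,69>
4. op3 pop() → 69, leaving stack <7,4>
5. op6 pop() → 4, leaving stack <7>
6. op5 pop() → 7, leaving stack <>

linearizable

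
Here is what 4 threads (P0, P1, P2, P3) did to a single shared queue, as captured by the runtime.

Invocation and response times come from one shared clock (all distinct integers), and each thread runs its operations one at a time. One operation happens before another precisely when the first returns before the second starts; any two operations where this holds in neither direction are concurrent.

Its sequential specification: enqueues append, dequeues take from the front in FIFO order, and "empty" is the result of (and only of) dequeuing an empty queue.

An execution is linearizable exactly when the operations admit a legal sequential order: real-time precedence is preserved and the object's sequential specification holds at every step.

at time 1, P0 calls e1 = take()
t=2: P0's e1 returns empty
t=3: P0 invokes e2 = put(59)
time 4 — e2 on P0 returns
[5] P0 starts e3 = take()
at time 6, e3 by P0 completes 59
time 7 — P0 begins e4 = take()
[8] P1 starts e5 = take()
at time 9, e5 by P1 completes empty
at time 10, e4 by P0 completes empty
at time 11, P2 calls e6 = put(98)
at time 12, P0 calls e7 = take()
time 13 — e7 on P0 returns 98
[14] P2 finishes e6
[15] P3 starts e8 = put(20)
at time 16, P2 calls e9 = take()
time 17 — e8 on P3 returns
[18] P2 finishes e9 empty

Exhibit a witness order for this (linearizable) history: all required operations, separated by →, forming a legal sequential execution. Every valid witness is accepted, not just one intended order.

e1 → e2 → e3 → e4 → e5 → e6 → e7 → e9 → e8

step 1: e1 take() → empty — queue <>
step 2: e2 put(59) — queue <59>
step 3: e3 take() → 59 — queue <>
step 4: e4 take() → empty — queue <>
step 5: e5 take() → empty — queue <>
step 6: e6 put(98) — queue <98>
step 7: e7 take() → 98 — queue <>
step 8: e9 take() → empty — queue <>
step 9: e8 put(20) — queue <20>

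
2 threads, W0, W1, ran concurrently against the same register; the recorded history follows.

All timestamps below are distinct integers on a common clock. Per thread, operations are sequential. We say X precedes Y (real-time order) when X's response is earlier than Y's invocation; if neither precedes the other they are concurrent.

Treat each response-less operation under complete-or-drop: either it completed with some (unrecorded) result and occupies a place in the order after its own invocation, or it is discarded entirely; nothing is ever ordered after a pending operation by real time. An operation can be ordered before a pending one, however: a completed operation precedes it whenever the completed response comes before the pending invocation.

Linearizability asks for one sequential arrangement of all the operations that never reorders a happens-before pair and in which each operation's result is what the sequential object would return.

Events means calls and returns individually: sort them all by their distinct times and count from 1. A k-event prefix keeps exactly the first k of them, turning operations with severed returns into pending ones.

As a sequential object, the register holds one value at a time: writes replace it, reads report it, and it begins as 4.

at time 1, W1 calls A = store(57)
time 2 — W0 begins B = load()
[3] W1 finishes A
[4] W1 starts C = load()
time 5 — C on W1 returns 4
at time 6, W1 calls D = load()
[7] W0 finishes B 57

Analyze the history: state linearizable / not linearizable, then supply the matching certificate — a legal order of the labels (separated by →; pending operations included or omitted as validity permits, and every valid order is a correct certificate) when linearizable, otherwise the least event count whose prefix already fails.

prefix check: 1..4 passes, 1..5 fails once C's time-5 response joins
the sole real-time-consistent order of 2 completed operations fails the register replay
no completion choice of the 1 pending operation (B) rescues it — every subset was tried
take A, C (pending dropped): step 2 already fails, because C load() → 4 cannot occur there

not linearizable — minimal violating prefix: 5 events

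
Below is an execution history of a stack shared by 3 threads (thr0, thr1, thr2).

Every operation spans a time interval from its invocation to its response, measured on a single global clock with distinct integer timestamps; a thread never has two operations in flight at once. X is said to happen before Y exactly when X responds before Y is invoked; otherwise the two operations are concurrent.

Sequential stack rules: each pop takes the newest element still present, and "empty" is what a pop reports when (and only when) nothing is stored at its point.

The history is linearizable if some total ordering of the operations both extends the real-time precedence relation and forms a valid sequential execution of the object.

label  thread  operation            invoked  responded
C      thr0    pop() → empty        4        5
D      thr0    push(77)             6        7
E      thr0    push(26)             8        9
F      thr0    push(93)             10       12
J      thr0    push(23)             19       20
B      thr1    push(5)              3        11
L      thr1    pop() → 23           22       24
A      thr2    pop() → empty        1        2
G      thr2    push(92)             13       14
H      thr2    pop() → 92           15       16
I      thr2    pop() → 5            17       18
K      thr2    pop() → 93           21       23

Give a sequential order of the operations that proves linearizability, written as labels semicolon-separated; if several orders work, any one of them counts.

after step 1 (A pop() → empty): stack <>
after step 2 (C pop() → empty): stack <>
after step 3 (D push(77)): stack <77>
after step 4 (E push(26)): stack <77,26>
after step 5 (F push(93)): stack <77,26,93>
after step 6 (B push(5)): stack <77,26,93,5>
after step 7 (G push(92)): stack <77,26,93,5,92>
after step 8 (H pop() → 92): stack <77,26,93,5>
after step 9 (I pop() → 5): stack <77,26,93>
after step 10 (J push(23)): stack <77,26,93,23>
after step 11 (L pop() → 23): stack <77,26,93>
after step 12 (K pop() → 93): stack <77,26>

A; C; D; E; F; B; G; H; I; J; L; K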